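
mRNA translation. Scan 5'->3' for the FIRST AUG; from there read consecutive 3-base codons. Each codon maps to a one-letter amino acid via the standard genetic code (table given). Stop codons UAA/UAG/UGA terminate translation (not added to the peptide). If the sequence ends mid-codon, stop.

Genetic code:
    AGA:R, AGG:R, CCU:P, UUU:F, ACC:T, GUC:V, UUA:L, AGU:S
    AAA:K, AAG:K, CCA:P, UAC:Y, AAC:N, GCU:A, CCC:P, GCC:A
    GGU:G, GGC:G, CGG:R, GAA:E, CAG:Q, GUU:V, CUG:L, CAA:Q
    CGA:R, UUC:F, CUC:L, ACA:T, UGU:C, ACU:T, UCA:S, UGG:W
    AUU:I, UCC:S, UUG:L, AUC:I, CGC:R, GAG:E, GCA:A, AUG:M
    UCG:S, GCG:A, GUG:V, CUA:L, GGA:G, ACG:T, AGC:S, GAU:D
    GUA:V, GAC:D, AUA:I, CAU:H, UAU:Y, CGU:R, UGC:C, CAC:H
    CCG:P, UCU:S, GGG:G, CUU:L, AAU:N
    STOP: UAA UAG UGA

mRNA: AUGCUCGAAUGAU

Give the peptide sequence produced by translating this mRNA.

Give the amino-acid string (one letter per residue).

Answer: MLE

Derivation:
start AUG at pos 0
pos 0: AUG -> M; peptide=M
pos 3: CUC -> L; peptide=ML
pos 6: GAA -> E; peptide=MLE
pos 9: UGA -> STOP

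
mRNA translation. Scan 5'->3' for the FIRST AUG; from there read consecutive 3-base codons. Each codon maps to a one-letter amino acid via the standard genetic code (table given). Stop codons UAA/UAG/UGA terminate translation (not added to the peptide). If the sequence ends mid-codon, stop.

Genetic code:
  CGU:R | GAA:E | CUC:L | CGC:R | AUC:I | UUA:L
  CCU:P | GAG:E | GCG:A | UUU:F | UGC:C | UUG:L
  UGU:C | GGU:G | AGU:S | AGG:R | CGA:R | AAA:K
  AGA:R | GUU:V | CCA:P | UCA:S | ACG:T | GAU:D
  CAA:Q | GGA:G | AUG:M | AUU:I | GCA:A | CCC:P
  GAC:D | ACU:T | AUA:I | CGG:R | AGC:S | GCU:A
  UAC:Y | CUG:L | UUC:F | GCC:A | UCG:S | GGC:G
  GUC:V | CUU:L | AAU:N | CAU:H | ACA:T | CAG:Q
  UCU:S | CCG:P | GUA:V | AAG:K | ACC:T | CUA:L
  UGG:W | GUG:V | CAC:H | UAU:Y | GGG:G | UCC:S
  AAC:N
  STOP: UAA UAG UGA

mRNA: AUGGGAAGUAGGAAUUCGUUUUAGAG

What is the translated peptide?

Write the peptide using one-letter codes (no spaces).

start AUG at pos 0
pos 0: AUG -> M; peptide=M
pos 3: GGA -> G; peptide=MG
pos 6: AGU -> S; peptide=MGS
pos 9: AGG -> R; peptide=MGSR
pos 12: AAU -> N; peptide=MGSRN
pos 15: UCG -> S; peptide=MGSRNS
pos 18: UUU -> F; peptide=MGSRNSF
pos 21: UAG -> STOP

Answer: MGSRNSF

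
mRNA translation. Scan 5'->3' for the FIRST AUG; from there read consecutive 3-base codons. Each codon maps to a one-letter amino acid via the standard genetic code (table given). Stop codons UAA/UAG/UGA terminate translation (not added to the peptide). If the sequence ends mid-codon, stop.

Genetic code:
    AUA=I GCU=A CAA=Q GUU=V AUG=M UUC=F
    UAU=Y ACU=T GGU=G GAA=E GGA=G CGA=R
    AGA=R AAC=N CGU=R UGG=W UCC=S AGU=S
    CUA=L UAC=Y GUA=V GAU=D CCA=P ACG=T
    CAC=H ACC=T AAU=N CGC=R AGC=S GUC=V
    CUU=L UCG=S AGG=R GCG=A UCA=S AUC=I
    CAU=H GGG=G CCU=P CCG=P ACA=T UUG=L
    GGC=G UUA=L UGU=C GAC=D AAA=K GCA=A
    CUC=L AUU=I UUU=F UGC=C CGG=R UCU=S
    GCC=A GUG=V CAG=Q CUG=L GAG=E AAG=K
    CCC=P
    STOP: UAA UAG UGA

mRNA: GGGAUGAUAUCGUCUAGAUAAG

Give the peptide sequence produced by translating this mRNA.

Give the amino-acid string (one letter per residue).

Answer: MISSR

Derivation:
start AUG at pos 3
pos 3: AUG -> M; peptide=M
pos 6: AUA -> I; peptide=MI
pos 9: UCG -> S; peptide=MIS
pos 12: UCU -> S; peptide=MISS
pos 15: AGA -> R; peptide=MISSR
pos 18: UAA -> STOP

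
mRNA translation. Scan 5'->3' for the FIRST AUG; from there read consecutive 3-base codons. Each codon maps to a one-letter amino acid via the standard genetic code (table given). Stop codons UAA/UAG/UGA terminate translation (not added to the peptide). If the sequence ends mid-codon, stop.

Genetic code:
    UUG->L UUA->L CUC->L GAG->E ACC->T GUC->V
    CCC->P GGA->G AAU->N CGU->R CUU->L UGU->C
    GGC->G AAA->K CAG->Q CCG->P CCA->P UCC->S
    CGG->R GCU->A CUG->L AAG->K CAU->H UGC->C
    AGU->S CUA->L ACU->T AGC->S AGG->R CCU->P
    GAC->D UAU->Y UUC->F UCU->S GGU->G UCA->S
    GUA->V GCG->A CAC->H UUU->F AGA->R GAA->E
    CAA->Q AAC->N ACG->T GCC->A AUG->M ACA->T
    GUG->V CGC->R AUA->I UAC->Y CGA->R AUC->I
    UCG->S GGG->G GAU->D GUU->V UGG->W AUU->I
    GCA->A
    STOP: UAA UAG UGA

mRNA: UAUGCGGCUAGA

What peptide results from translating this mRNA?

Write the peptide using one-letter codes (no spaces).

Answer: MRL

Derivation:
start AUG at pos 1
pos 1: AUG -> M; peptide=M
pos 4: CGG -> R; peptide=MR
pos 7: CUA -> L; peptide=MRL
pos 10: only 2 nt remain (<3), stop (end of mRNA)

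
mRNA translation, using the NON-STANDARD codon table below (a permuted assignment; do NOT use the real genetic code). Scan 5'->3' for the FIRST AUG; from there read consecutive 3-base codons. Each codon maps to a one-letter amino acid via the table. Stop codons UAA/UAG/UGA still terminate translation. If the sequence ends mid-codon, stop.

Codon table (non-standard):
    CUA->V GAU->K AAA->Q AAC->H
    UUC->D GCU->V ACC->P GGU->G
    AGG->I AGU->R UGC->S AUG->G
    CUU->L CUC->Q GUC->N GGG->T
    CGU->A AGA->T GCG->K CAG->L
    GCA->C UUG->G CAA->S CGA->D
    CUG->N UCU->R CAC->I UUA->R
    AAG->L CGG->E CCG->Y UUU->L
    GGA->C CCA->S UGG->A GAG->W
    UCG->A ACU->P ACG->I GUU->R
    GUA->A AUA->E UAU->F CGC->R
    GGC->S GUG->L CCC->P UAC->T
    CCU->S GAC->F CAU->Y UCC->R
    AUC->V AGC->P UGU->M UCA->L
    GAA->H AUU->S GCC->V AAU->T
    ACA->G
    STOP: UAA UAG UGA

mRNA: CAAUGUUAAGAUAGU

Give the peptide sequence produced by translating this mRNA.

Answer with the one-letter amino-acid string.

Answer: GRT

Derivation:
start AUG at pos 2
pos 2: AUG -> G; peptide=G
pos 5: UUA -> R; peptide=GR
pos 8: AGA -> T; peptide=GRT
pos 11: UAG -> STOP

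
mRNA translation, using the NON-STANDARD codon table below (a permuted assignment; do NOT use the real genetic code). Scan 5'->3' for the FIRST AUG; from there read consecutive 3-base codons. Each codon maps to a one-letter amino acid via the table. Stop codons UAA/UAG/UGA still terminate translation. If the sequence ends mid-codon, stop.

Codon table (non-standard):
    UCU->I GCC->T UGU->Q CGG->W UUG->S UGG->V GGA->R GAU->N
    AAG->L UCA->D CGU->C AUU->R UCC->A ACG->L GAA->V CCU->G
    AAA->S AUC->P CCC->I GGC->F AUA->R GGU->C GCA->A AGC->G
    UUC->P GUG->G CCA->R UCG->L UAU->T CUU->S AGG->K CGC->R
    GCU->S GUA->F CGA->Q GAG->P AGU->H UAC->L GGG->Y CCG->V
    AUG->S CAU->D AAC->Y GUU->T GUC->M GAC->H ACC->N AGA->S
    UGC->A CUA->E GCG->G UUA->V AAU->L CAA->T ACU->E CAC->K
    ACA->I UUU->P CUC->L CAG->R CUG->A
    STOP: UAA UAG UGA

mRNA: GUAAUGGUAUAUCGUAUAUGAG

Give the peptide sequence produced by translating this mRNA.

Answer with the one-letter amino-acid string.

start AUG at pos 3
pos 3: AUG -> S; peptide=S
pos 6: GUA -> F; peptide=SF
pos 9: UAU -> T; peptide=SFT
pos 12: CGU -> C; peptide=SFTC
pos 15: AUA -> R; peptide=SFTCR
pos 18: UGA -> STOP

Answer: SFTCR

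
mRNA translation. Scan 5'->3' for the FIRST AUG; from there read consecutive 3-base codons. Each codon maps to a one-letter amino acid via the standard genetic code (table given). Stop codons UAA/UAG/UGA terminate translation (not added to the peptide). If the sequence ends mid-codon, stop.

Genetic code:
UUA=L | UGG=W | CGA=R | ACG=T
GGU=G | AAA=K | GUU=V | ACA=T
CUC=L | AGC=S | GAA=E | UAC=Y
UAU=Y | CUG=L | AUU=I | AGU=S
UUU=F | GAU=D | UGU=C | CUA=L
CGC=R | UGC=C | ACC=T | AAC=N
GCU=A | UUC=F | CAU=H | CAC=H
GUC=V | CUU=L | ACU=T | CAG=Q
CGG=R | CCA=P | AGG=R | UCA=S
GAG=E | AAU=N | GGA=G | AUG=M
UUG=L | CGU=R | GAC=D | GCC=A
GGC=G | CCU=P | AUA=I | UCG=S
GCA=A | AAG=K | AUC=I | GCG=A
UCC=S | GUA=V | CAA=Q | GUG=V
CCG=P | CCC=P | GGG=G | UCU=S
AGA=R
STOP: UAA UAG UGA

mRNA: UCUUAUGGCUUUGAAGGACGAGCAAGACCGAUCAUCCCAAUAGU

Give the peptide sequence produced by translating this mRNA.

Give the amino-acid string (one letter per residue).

Answer: MALKDEQDRSSQ

Derivation:
start AUG at pos 4
pos 4: AUG -> M; peptide=M
pos 7: GCU -> A; peptide=MA
pos 10: UUG -> L; peptide=MAL
pos 13: AAG -> K; peptide=MALK
pos 16: GAC -> D; peptide=MALKD
pos 19: GAG -> E; peptide=MALKDE
pos 22: CAA -> Q; peptide=MALKDEQ
pos 25: GAC -> D; peptide=MALKDEQD
pos 28: CGA -> R; peptide=MALKDEQDR
pos 31: UCA -> S; peptide=MALKDEQDRS
pos 34: UCC -> S; peptide=MALKDEQDRSS
pos 37: CAA -> Q; peptide=MALKDEQDRSSQ
pos 40: UAG -> STOP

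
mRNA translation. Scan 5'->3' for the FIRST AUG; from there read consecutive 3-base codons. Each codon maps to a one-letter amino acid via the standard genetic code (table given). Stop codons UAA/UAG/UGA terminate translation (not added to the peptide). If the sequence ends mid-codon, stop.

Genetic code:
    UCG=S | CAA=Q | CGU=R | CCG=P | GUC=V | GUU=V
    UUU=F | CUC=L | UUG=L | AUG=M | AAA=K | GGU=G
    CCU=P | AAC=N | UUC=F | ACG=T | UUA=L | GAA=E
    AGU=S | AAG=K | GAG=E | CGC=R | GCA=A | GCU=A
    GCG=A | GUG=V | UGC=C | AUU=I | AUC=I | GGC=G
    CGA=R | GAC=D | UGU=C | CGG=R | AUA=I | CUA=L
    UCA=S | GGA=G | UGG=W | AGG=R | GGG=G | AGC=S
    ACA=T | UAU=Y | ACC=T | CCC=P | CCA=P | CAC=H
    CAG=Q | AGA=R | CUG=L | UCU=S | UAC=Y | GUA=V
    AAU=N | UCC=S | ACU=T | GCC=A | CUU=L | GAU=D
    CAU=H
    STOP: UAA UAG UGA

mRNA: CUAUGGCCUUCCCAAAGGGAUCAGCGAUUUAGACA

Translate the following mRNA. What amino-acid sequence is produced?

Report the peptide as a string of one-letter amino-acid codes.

Answer: MAFPKGSAI

Derivation:
start AUG at pos 2
pos 2: AUG -> M; peptide=M
pos 5: GCC -> A; peptide=MA
pos 8: UUC -> F; peptide=MAF
pos 11: CCA -> P; peptide=MAFP
pos 14: AAG -> K; peptide=MAFPK
pos 17: GGA -> G; peptide=MAFPKG
pos 20: UCA -> S; peptide=MAFPKGS
pos 23: GCG -> A; peptide=MAFPKGSA
pos 26: AUU -> I; peptide=MAFPKGSAI
pos 29: UAG -> STOP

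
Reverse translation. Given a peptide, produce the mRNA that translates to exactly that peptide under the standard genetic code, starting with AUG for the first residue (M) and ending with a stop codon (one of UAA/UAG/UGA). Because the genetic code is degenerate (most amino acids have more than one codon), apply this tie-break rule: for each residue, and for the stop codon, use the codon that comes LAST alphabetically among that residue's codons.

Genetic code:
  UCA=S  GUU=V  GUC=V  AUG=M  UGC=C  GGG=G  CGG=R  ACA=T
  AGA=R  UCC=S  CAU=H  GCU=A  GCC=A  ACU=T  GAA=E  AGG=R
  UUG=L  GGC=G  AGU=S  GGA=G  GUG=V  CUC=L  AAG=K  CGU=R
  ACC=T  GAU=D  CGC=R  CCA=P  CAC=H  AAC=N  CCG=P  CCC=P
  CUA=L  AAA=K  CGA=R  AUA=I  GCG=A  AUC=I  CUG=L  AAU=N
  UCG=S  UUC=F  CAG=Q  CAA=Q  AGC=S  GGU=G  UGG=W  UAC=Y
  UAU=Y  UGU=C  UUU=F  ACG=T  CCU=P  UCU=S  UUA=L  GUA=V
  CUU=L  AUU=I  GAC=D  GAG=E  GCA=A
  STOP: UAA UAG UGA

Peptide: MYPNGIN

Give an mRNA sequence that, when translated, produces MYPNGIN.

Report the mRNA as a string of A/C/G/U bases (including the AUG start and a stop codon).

Answer: mRNA: AUGUAUCCUAAUGGUAUUAAUUGA

Derivation:
residue 1: M -> AUG (start codon)
residue 2: Y codons sorted = UAC,UAU -> pick last = UAU
residue 3: P codons sorted = CCA,CCC,CCG,CCU -> pick last = CCU
residue 4: N codons sorted = AAC,AAU -> pick last = AAU
residue 5: G codons sorted = GGA,GGC,GGG,GGU -> pick last = GGU
residue 6: I codons sorted = AUA,AUC,AUU -> pick last = AUU
residue 7: N codons sorted = AAC,AAU -> pick last = AAU
terminator: stop codons sorted = UAA,UAG,UGA -> pick last = UGA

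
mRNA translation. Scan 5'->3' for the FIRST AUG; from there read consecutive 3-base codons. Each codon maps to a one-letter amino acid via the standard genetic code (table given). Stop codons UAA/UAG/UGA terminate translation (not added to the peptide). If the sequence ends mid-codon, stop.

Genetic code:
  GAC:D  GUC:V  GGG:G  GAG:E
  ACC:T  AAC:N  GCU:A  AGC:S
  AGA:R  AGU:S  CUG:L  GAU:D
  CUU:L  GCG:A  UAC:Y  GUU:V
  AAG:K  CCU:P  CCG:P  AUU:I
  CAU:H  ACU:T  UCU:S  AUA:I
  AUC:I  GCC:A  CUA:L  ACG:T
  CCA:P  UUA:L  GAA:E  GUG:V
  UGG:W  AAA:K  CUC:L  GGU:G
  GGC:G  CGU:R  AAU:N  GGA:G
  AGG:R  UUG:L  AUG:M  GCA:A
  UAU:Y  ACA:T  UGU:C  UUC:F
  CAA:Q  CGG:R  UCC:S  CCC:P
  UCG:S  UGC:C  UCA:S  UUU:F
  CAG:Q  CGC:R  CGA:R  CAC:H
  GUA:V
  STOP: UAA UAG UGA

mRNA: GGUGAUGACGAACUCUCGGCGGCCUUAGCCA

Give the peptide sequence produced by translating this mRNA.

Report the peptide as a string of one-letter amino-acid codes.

Answer: MTNSRRP

Derivation:
start AUG at pos 4
pos 4: AUG -> M; peptide=M
pos 7: ACG -> T; peptide=MT
pos 10: AAC -> N; peptide=MTN
pos 13: UCU -> S; peptide=MTNS
pos 16: CGG -> R; peptide=MTNSR
pos 19: CGG -> R; peptide=MTNSRR
pos 22: CCU -> P; peptide=MTNSRRP
pos 25: UAG -> STOP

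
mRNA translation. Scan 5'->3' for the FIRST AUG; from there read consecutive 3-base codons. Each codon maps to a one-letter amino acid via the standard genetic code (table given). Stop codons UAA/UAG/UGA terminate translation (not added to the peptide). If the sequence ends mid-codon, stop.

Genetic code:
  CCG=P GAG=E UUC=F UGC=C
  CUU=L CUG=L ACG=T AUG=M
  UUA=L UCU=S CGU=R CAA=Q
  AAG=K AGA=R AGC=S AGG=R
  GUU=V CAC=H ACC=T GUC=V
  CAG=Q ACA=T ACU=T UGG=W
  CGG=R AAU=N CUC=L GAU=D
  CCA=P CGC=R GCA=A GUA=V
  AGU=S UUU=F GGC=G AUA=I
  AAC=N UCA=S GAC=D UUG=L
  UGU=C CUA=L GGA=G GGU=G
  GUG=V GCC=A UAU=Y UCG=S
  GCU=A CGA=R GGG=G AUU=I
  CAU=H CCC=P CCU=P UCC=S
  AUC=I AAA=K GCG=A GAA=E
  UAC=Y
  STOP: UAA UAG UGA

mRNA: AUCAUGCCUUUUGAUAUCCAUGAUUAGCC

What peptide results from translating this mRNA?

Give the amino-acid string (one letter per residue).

start AUG at pos 3
pos 3: AUG -> M; peptide=M
pos 6: CCU -> P; peptide=MP
pos 9: UUU -> F; peptide=MPF
pos 12: GAU -> D; peptide=MPFD
pos 15: AUC -> I; peptide=MPFDI
pos 18: CAU -> H; peptide=MPFDIH
pos 21: GAU -> D; peptide=MPFDIHD
pos 24: UAG -> STOP

Answer: MPFDIHD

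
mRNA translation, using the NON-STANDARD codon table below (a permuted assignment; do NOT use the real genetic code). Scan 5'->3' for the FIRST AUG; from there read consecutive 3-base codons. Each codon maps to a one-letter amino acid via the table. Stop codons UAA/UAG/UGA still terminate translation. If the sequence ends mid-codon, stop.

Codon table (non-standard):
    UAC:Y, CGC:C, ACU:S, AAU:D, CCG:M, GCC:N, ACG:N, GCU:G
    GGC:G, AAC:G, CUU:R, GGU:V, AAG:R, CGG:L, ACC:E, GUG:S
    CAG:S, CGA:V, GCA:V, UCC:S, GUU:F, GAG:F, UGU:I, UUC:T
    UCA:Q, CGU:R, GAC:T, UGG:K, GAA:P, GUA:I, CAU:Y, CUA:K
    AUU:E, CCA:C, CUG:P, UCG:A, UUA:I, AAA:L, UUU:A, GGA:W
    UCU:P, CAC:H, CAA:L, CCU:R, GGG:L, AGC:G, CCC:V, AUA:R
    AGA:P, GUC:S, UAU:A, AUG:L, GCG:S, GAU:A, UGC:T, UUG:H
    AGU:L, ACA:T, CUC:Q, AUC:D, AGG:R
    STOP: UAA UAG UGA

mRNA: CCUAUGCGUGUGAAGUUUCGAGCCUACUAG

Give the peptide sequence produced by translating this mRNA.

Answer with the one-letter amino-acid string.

start AUG at pos 3
pos 3: AUG -> L; peptide=L
pos 6: CGU -> R; peptide=LR
pos 9: GUG -> S; peptide=LRS
pos 12: AAG -> R; peptide=LRSR
pos 15: UUU -> A; peptide=LRSRA
pos 18: CGA -> V; peptide=LRSRAV
pos 21: GCC -> N; peptide=LRSRAVN
pos 24: UAC -> Y; peptide=LRSRAVNY
pos 27: UAG -> STOP

Answer: LRSRAVNY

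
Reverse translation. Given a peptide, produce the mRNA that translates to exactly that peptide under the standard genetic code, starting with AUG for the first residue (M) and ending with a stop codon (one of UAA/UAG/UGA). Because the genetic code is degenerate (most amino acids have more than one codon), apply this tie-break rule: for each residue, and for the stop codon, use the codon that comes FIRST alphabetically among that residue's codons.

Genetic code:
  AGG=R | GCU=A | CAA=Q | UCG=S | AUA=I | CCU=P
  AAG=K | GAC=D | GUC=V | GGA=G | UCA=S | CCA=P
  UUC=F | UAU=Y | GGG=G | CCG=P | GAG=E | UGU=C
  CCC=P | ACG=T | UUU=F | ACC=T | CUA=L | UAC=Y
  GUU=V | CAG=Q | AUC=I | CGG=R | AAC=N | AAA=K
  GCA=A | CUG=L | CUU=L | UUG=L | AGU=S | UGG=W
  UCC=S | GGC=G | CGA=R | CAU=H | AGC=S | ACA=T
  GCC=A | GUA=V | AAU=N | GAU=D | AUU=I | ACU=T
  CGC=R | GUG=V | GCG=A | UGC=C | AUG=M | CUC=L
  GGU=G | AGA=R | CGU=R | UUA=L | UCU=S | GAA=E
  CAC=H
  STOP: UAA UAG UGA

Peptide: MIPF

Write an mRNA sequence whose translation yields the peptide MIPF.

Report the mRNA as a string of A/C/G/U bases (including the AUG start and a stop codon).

Answer: mRNA: AUGAUACCAUUCUAA

Derivation:
residue 1: M -> AUG (start codon)
residue 2: I codons sorted = AUA,AUC,AUU -> pick first = AUA
residue 3: P codons sorted = CCA,CCC,CCG,CCU -> pick first = CCA
residue 4: F codons sorted = UUC,UUU -> pick first = UUC
terminator: stop codons sorted = UAA,UAG,UGA -> pick first = UAA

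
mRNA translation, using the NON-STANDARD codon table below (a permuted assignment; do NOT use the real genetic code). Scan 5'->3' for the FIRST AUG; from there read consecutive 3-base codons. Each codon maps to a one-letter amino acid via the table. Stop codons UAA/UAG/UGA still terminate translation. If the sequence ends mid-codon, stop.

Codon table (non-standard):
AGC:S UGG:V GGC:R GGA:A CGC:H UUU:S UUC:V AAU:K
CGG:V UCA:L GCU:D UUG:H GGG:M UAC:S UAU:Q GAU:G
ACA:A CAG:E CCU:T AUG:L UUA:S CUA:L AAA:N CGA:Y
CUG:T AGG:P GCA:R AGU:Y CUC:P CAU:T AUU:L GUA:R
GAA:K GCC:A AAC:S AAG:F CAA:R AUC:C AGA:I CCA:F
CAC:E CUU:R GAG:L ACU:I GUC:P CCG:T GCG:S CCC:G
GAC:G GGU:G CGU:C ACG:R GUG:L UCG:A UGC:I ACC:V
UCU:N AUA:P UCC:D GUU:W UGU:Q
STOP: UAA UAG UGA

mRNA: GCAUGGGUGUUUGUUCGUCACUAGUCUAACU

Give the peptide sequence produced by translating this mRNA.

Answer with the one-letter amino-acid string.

Answer: LGWQALLP

Derivation:
start AUG at pos 2
pos 2: AUG -> L; peptide=L
pos 5: GGU -> G; peptide=LG
pos 8: GUU -> W; peptide=LGW
pos 11: UGU -> Q; peptide=LGWQ
pos 14: UCG -> A; peptide=LGWQA
pos 17: UCA -> L; peptide=LGWQAL
pos 20: CUA -> L; peptide=LGWQALL
pos 23: GUC -> P; peptide=LGWQALLP
pos 26: UAA -> STOP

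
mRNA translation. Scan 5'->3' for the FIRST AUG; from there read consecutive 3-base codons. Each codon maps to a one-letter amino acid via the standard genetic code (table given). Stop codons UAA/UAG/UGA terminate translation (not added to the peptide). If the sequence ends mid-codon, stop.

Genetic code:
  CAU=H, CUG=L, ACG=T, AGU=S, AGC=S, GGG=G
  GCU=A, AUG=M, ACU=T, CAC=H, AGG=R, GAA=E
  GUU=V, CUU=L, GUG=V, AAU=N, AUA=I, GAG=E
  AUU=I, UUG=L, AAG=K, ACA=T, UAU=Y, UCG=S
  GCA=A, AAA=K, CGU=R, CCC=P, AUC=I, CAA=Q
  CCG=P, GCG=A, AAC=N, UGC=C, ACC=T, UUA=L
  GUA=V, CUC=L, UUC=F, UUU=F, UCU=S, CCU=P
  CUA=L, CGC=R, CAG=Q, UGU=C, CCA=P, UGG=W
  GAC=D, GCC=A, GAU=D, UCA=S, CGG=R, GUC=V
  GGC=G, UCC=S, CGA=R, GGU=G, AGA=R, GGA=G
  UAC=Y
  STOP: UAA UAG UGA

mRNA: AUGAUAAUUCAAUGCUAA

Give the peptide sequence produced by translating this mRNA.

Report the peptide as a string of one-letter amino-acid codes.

Answer: MIIQC

Derivation:
start AUG at pos 0
pos 0: AUG -> M; peptide=M
pos 3: AUA -> I; peptide=MI
pos 6: AUU -> I; peptide=MII
pos 9: CAA -> Q; peptide=MIIQ
pos 12: UGC -> C; peptide=MIIQC
pos 15: UAA -> STOP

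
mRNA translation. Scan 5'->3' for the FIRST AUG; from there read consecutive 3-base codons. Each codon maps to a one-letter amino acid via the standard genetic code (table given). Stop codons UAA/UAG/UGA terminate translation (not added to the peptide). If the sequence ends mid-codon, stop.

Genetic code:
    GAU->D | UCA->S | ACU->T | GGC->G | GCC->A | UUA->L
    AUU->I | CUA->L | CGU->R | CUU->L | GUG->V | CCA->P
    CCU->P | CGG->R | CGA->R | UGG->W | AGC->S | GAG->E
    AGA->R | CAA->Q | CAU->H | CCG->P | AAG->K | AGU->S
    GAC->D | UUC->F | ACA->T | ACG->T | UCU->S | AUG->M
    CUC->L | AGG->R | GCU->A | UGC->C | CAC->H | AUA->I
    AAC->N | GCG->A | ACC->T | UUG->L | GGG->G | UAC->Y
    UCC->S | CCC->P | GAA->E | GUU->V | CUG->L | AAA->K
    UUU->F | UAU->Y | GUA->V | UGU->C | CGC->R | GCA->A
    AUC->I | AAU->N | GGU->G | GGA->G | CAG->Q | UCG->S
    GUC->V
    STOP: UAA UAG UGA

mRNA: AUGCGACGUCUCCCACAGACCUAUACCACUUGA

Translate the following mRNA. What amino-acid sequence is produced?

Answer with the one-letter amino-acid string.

Answer: MRRLPQTYTT

Derivation:
start AUG at pos 0
pos 0: AUG -> M; peptide=M
pos 3: CGA -> R; peptide=MR
pos 6: CGU -> R; peptide=MRR
pos 9: CUC -> L; peptide=MRRL
pos 12: CCA -> P; peptide=MRRLP
pos 15: CAG -> Q; peptide=MRRLPQ
pos 18: ACC -> T; peptide=MRRLPQT
pos 21: UAU -> Y; peptide=MRRLPQTY
pos 24: ACC -> T; peptide=MRRLPQTYT
pos 27: ACU -> T; peptide=MRRLPQTYTT
pos 30: UGA -> STOP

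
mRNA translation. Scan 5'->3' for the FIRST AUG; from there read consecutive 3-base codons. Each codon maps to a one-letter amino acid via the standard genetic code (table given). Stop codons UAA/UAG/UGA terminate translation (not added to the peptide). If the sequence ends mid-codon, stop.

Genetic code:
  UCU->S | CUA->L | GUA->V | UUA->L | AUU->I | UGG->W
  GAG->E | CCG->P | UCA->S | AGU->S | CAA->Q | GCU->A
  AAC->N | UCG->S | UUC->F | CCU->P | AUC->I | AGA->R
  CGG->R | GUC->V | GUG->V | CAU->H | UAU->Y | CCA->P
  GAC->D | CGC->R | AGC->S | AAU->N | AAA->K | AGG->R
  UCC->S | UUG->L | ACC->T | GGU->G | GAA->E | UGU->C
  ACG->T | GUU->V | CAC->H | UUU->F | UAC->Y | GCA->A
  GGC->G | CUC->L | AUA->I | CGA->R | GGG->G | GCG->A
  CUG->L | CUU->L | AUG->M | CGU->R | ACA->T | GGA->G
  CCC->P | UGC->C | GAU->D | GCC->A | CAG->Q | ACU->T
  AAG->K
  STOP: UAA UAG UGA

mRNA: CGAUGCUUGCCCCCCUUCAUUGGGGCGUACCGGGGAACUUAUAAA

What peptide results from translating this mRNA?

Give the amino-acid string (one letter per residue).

start AUG at pos 2
pos 2: AUG -> M; peptide=M
pos 5: CUU -> L; peptide=ML
pos 8: GCC -> A; peptide=MLA
pos 11: CCC -> P; peptide=MLAP
pos 14: CUU -> L; peptide=MLAPL
pos 17: CAU -> H; peptide=MLAPLH
pos 20: UGG -> W; peptide=MLAPLHW
pos 23: GGC -> G; peptide=MLAPLHWG
pos 26: GUA -> V; peptide=MLAPLHWGV
pos 29: CCG -> P; peptide=MLAPLHWGVP
pos 32: GGG -> G; peptide=MLAPLHWGVPG
pos 35: AAC -> N; peptide=MLAPLHWGVPGN
pos 38: UUA -> L; peptide=MLAPLHWGVPGNL
pos 41: UAA -> STOP

Answer: MLAPLHWGVPGNL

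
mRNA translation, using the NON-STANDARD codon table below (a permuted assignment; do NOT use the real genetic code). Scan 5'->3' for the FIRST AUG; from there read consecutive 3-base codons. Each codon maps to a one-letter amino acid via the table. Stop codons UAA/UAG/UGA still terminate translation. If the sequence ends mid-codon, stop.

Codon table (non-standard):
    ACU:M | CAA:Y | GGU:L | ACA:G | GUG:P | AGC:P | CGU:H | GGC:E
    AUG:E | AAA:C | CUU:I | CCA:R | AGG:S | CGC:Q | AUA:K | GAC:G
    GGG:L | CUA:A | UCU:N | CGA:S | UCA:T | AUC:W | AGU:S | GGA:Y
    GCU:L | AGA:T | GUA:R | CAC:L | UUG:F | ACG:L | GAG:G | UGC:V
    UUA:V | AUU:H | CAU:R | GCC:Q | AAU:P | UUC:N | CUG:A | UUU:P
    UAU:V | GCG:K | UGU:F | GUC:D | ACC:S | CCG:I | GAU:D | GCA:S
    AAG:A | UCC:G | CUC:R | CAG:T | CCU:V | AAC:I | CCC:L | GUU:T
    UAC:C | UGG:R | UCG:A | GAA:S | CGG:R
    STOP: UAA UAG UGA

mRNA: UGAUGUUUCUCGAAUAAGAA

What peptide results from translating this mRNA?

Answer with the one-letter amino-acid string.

Answer: EPRS

Derivation:
start AUG at pos 2
pos 2: AUG -> E; peptide=E
pos 5: UUU -> P; peptide=EP
pos 8: CUC -> R; peptide=EPR
pos 11: GAA -> S; peptide=EPRS
pos 14: UAA -> STOP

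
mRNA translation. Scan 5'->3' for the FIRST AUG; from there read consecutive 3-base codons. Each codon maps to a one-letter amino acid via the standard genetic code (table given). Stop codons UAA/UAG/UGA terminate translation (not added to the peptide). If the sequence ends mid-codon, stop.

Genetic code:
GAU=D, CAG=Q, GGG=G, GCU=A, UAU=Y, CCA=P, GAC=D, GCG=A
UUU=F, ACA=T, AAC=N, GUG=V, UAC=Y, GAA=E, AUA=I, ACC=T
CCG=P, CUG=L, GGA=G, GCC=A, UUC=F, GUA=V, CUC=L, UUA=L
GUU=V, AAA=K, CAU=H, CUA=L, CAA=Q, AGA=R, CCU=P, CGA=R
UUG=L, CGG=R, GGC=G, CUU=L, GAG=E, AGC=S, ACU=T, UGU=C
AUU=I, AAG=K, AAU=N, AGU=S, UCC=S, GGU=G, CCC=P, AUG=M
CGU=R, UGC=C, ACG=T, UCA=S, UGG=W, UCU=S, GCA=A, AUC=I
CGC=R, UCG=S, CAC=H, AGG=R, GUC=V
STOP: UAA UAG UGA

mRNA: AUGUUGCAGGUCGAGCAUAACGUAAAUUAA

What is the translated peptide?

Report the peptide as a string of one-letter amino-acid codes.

start AUG at pos 0
pos 0: AUG -> M; peptide=M
pos 3: UUG -> L; peptide=ML
pos 6: CAG -> Q; peptide=MLQ
pos 9: GUC -> V; peptide=MLQV
pos 12: GAG -> E; peptide=MLQVE
pos 15: CAU -> H; peptide=MLQVEH
pos 18: AAC -> N; peptide=MLQVEHN
pos 21: GUA -> V; peptide=MLQVEHNV
pos 24: AAU -> N; peptide=MLQVEHNVN
pos 27: UAA -> STOP

Answer: MLQVEHNVN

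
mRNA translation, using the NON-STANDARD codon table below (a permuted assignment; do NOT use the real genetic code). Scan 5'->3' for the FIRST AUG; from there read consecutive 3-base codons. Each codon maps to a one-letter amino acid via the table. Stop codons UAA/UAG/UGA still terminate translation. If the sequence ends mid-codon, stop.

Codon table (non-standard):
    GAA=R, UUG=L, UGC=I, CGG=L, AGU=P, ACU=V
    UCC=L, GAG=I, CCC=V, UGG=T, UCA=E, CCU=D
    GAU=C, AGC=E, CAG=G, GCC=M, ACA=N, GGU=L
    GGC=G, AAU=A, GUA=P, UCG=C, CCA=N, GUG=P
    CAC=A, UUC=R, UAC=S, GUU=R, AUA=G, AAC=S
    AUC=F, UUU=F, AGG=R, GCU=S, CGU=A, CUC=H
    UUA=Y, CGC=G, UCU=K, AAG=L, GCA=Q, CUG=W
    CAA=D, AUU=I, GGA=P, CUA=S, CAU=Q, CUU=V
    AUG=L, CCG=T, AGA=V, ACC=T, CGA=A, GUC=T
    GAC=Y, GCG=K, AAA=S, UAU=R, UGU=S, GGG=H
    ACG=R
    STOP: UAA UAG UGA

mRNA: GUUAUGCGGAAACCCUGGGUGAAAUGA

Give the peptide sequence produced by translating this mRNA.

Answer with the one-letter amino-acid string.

Answer: LLSVTPS

Derivation:
start AUG at pos 3
pos 3: AUG -> L; peptide=L
pos 6: CGG -> L; peptide=LL
pos 9: AAA -> S; peptide=LLS
pos 12: CCC -> V; peptide=LLSV
pos 15: UGG -> T; peptide=LLSVT
pos 18: GUG -> P; peptide=LLSVTP
pos 21: AAA -> S; peptide=LLSVTPS
pos 24: UGA -> STOP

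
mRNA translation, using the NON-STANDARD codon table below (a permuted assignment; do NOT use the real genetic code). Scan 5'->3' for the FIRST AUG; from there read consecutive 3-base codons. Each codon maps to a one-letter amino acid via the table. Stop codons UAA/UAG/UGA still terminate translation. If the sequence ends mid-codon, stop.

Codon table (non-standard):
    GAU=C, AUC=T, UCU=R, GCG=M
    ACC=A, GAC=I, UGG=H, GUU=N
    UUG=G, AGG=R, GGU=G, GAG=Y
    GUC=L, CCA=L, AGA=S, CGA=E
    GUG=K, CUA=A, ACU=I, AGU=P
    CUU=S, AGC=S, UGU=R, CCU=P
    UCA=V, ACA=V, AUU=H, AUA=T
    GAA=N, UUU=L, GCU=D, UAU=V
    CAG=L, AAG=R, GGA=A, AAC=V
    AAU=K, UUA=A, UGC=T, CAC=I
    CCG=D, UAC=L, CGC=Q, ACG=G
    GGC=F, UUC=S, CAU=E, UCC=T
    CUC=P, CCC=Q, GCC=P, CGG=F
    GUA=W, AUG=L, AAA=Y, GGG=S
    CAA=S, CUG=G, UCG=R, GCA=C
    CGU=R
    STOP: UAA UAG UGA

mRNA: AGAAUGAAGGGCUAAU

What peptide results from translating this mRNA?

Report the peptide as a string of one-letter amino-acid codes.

start AUG at pos 3
pos 3: AUG -> L; peptide=L
pos 6: AAG -> R; peptide=LR
pos 9: GGC -> F; peptide=LRF
pos 12: UAA -> STOP

Answer: LRF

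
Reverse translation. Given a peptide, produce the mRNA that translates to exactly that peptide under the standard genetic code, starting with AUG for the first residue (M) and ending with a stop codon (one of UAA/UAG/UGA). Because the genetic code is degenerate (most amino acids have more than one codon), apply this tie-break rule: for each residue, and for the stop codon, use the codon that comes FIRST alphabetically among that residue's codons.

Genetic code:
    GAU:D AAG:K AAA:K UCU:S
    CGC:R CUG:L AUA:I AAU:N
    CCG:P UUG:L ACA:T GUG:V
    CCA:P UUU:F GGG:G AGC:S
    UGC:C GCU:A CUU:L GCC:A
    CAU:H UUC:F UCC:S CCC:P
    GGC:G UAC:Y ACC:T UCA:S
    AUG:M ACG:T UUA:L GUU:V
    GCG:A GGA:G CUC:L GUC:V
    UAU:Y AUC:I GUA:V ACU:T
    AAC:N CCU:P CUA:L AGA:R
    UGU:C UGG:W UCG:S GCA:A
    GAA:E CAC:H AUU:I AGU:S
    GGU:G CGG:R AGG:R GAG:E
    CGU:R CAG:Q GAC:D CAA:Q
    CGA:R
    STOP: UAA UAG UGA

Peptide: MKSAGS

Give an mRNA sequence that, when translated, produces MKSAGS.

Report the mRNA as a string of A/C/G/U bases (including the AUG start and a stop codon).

Answer: mRNA: AUGAAAAGCGCAGGAAGCUAA

Derivation:
residue 1: M -> AUG (start codon)
residue 2: K codons sorted = AAA,AAG -> pick first = AAA
residue 3: S codons sorted = AGC,AGU,UCA,UCC,UCG,UCU -> pick first = AGC
residue 4: A codons sorted = GCA,GCC,GCG,GCU -> pick first = GCA
residue 5: G codons sorted = GGA,GGC,GGG,GGU -> pick first = GGA
residue 6: S codons sorted = AGC,AGU,UCA,UCC,UCG,UCU -> pick first = AGC
terminator: stop codons sorted = UAA,UAG,UGA -> pick first = UAA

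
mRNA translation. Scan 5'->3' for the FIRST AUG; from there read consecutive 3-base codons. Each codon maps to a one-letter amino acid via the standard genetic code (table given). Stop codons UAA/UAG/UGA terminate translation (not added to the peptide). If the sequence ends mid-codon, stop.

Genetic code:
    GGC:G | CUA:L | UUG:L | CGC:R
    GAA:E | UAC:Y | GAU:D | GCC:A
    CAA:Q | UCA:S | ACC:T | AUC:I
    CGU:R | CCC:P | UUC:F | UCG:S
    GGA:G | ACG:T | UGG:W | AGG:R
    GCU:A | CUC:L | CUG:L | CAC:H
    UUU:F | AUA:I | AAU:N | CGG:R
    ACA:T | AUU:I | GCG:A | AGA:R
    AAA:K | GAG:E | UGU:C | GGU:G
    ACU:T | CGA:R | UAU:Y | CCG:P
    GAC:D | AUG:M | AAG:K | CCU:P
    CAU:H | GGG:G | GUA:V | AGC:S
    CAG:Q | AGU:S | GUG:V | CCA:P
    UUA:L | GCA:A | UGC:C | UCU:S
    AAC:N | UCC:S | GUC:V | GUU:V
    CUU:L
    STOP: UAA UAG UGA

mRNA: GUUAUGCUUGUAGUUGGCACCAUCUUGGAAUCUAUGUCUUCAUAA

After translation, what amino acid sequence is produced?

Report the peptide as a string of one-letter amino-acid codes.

start AUG at pos 3
pos 3: AUG -> M; peptide=M
pos 6: CUU -> L; peptide=ML
pos 9: GUA -> V; peptide=MLV
pos 12: GUU -> V; peptide=MLVV
pos 15: GGC -> G; peptide=MLVVG
pos 18: ACC -> T; peptide=MLVVGT
pos 21: AUC -> I; peptide=MLVVGTI
pos 24: UUG -> L; peptide=MLVVGTIL
pos 27: GAA -> E; peptide=MLVVGTILE
pos 30: UCU -> S; peptide=MLVVGTILES
pos 33: AUG -> M; peptide=MLVVGTILESM
pos 36: UCU -> S; peptide=MLVVGTILESMS
pos 39: UCA -> S; peptide=MLVVGTILESMSS
pos 42: UAA -> STOP

Answer: MLVVGTILESMSS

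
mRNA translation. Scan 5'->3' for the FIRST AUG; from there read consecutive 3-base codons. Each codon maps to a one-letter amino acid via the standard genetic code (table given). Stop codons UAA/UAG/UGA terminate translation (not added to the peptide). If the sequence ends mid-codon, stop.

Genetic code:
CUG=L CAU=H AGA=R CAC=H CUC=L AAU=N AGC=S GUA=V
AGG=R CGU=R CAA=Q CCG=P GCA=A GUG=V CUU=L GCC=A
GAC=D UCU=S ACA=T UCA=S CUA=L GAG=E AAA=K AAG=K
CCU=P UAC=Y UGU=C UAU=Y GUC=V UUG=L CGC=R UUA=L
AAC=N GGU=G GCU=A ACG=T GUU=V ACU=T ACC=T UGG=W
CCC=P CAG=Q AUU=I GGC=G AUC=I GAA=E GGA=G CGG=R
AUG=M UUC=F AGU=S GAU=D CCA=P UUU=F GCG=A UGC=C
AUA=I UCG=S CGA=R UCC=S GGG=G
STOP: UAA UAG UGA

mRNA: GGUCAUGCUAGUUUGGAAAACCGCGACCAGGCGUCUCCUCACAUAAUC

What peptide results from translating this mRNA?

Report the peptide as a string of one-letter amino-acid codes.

Answer: MLVWKTATRRLLT

Derivation:
start AUG at pos 4
pos 4: AUG -> M; peptide=M
pos 7: CUA -> L; peptide=ML
pos 10: GUU -> V; peptide=MLV
pos 13: UGG -> W; peptide=MLVW
pos 16: AAA -> K; peptide=MLVWK
pos 19: ACC -> T; peptide=MLVWKT
pos 22: GCG -> A; peptide=MLVWKTA
pos 25: ACC -> T; peptide=MLVWKTAT
pos 28: AGG -> R; peptide=MLVWKTATR
pos 31: CGU -> R; peptide=MLVWKTATRR
pos 34: CUC -> L; peptide=MLVWKTATRRL
pos 37: CUC -> L; peptide=MLVWKTATRRLL
pos 40: ACA -> T; peptide=MLVWKTATRRLLT
pos 43: UAA -> STOP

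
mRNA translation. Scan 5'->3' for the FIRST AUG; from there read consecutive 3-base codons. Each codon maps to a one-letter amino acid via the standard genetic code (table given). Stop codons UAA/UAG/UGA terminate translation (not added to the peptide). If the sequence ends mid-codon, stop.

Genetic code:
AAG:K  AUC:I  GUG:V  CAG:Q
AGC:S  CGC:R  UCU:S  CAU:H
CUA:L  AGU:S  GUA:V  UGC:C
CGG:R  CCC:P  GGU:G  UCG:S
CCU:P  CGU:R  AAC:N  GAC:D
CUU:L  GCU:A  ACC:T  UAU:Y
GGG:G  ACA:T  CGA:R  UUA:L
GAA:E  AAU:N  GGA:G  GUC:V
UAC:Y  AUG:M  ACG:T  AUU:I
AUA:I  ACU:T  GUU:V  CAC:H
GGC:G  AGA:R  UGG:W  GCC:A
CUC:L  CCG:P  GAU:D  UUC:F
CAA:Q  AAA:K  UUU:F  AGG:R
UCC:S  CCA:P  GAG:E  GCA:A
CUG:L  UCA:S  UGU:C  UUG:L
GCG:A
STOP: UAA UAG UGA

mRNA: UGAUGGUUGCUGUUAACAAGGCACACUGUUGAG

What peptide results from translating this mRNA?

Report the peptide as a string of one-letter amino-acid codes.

Answer: MVAVNKAHC

Derivation:
start AUG at pos 2
pos 2: AUG -> M; peptide=M
pos 5: GUU -> V; peptide=MV
pos 8: GCU -> A; peptide=MVA
pos 11: GUU -> V; peptide=MVAV
pos 14: AAC -> N; peptide=MVAVN
pos 17: AAG -> K; peptide=MVAVNK
pos 20: GCA -> A; peptide=MVAVNKA
pos 23: CAC -> H; peptide=MVAVNKAH
pos 26: UGU -> C; peptide=MVAVNKAHC
pos 29: UGA -> STOP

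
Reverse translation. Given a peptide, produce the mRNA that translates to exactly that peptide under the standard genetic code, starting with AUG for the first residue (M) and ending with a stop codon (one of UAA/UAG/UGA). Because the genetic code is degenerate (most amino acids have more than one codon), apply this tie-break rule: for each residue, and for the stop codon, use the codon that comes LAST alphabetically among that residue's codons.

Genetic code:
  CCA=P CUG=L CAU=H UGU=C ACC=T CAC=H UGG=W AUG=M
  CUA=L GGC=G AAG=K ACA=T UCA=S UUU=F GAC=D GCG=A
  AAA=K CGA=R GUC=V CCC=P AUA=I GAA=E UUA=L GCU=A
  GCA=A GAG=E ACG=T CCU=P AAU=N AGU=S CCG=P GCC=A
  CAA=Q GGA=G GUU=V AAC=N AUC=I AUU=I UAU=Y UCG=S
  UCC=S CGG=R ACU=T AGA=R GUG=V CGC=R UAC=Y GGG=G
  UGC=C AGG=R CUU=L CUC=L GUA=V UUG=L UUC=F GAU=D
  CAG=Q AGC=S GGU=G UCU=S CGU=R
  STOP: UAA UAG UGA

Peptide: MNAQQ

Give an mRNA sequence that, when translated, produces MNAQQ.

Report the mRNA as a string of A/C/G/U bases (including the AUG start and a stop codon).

Answer: mRNA: AUGAAUGCUCAGCAGUGA

Derivation:
residue 1: M -> AUG (start codon)
residue 2: N codons sorted = AAC,AAU -> pick last = AAU
residue 3: A codons sorted = GCA,GCC,GCG,GCU -> pick last = GCU
residue 4: Q codons sorted = CAA,CAG -> pick last = CAG
residue 5: Q codons sorted = CAA,CAG -> pick last = CAG
terminator: stop codons sorted = UAA,UAG,UGA -> pick last = UGA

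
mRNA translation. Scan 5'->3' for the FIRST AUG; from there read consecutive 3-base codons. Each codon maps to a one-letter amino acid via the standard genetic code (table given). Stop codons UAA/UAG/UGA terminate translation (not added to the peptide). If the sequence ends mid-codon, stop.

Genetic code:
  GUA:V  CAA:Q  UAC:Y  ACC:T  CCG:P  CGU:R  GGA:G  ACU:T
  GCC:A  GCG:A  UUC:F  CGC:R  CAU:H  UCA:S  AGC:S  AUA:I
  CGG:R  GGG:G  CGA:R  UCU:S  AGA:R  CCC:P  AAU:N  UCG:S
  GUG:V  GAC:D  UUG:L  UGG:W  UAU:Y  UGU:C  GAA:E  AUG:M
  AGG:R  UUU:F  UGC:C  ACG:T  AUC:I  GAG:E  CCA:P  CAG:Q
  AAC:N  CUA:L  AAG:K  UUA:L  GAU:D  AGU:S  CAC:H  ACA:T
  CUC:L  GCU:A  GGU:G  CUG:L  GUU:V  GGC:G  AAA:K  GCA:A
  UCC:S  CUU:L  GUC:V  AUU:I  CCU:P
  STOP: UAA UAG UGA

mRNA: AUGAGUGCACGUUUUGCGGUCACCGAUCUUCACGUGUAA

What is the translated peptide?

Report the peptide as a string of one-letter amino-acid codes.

start AUG at pos 0
pos 0: AUG -> M; peptide=M
pos 3: AGU -> S; peptide=MS
pos 6: GCA -> A; peptide=MSA
pos 9: CGU -> R; peptide=MSAR
pos 12: UUU -> F; peptide=MSARF
pos 15: GCG -> A; peptide=MSARFA
pos 18: GUC -> V; peptide=MSARFAV
pos 21: ACC -> T; peptide=MSARFAVT
pos 24: GAU -> D; peptide=MSARFAVTD
pos 27: CUU -> L; peptide=MSARFAVTDL
pos 30: CAC -> H; peptide=MSARFAVTDLH
pos 33: GUG -> V; peptide=MSARFAVTDLHV
pos 36: UAA -> STOP

Answer: MSARFAVTDLHV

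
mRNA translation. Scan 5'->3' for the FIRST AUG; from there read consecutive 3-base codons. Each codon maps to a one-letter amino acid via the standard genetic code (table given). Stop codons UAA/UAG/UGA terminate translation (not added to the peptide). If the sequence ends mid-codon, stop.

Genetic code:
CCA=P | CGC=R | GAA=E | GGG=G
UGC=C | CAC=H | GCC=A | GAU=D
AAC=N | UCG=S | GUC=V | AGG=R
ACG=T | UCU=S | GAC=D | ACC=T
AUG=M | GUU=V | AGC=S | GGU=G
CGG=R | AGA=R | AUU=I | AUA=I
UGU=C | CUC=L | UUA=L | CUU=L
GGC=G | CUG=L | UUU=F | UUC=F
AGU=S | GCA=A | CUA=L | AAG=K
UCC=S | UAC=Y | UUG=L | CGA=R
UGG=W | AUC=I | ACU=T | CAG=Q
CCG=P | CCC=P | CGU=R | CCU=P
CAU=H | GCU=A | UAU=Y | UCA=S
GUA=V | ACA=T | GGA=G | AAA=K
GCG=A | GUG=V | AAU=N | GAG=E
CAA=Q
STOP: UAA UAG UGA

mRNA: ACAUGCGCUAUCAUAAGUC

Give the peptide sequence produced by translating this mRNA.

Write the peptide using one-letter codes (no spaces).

Answer: MRYHK

Derivation:
start AUG at pos 2
pos 2: AUG -> M; peptide=M
pos 5: CGC -> R; peptide=MR
pos 8: UAU -> Y; peptide=MRY
pos 11: CAU -> H; peptide=MRYH
pos 14: AAG -> K; peptide=MRYHK
pos 17: only 2 nt remain (<3), stop (end of mRNA)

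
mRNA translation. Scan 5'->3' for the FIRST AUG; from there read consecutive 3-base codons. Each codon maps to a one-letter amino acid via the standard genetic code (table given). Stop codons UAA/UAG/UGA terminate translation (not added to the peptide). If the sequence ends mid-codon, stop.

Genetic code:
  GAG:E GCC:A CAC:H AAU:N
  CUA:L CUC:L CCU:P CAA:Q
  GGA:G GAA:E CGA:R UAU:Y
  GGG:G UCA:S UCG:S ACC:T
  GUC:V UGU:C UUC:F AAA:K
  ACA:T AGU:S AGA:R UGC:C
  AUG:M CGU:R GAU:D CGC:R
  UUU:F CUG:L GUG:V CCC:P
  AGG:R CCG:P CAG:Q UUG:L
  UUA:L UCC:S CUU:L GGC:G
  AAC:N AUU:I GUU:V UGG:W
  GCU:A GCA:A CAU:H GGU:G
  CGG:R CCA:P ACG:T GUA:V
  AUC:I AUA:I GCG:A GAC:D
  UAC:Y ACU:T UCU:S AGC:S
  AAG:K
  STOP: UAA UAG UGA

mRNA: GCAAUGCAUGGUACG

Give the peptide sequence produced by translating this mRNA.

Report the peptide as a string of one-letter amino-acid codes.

Answer: MHGT

Derivation:
start AUG at pos 3
pos 3: AUG -> M; peptide=M
pos 6: CAU -> H; peptide=MH
pos 9: GGU -> G; peptide=MHG
pos 12: ACG -> T; peptide=MHGT
pos 15: only 0 nt remain (<3), stop (end of mRNA)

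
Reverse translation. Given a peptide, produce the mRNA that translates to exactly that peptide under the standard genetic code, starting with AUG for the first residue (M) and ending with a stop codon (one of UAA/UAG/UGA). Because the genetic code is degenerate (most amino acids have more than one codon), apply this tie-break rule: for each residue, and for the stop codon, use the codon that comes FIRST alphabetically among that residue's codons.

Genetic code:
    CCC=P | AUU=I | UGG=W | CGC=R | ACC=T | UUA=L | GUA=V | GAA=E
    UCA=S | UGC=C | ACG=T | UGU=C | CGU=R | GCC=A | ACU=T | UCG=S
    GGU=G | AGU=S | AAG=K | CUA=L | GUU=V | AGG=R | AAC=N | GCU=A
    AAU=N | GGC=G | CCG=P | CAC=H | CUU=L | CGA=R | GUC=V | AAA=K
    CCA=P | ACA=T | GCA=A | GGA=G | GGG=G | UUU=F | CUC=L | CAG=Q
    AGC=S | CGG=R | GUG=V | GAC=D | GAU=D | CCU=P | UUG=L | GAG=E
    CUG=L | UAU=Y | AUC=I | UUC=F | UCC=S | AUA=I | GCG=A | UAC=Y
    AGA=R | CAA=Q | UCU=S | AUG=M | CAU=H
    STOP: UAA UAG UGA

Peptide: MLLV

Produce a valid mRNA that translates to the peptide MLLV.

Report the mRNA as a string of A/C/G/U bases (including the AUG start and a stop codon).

Answer: mRNA: AUGCUACUAGUAUAA

Derivation:
residue 1: M -> AUG (start codon)
residue 2: L codons sorted = CUA,CUC,CUG,CUU,UUA,UUG -> pick first = CUA
residue 3: L codons sorted = CUA,CUC,CUG,CUU,UUA,UUG -> pick first = CUA
residue 4: V codons sorted = GUA,GUC,GUG,GUU -> pick first = GUA
terminator: stop codons sorted = UAA,UAG,UGA -> pick first = UAA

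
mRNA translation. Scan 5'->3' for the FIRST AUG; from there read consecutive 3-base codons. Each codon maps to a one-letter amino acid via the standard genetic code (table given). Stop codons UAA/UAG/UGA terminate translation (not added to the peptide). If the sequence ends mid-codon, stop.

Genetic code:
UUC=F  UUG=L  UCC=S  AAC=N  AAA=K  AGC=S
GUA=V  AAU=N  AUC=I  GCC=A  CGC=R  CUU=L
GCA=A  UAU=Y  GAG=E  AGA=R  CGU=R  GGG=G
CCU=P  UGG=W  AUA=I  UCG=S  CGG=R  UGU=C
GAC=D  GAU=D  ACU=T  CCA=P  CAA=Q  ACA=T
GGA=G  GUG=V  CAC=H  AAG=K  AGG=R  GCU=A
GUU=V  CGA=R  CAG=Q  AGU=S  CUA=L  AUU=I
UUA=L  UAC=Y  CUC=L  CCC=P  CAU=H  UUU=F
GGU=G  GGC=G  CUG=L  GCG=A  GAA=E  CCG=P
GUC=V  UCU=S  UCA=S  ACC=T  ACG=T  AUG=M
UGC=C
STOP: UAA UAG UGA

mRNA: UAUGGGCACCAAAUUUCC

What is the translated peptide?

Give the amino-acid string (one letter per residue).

Answer: MGTKF

Derivation:
start AUG at pos 1
pos 1: AUG -> M; peptide=M
pos 4: GGC -> G; peptide=MG
pos 7: ACC -> T; peptide=MGT
pos 10: AAA -> K; peptide=MGTK
pos 13: UUU -> F; peptide=MGTKF
pos 16: only 2 nt remain (<3), stop (end of mRNA)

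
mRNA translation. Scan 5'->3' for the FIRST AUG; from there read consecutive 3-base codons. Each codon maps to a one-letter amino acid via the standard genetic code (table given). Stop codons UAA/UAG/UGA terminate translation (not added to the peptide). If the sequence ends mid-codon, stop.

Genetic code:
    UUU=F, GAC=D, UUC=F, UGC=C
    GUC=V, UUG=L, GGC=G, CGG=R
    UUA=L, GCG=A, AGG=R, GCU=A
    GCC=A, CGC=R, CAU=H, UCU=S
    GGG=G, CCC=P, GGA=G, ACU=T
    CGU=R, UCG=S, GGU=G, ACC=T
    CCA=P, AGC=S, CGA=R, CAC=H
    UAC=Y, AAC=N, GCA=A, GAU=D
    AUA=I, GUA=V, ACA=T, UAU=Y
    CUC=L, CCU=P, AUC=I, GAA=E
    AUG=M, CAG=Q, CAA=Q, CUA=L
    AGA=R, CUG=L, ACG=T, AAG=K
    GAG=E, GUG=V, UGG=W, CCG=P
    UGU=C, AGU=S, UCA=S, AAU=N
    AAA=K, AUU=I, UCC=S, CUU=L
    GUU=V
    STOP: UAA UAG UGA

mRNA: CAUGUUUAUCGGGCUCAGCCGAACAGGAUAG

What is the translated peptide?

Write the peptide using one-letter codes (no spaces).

start AUG at pos 1
pos 1: AUG -> M; peptide=M
pos 4: UUU -> F; peptide=MF
pos 7: AUC -> I; peptide=MFI
pos 10: GGG -> G; peptide=MFIG
pos 13: CUC -> L; peptide=MFIGL
pos 16: AGC -> S; peptide=MFIGLS
pos 19: CGA -> R; peptide=MFIGLSR
pos 22: ACA -> T; peptide=MFIGLSRT
pos 25: GGA -> G; peptide=MFIGLSRTG
pos 28: UAG -> STOP

Answer: MFIGLSRTG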